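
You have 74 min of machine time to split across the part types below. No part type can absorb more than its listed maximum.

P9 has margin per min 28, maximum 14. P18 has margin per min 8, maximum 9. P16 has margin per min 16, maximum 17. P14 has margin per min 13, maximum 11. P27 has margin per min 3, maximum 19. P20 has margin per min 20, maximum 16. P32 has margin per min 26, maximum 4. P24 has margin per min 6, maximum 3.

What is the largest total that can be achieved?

1321

Highest margin per min first: P9 28 > P32 26 > P20 20 > P16 16 > P14 13 > P18 8 > P24 6 > P27 3.
Give P9 14 to hit its cap of 14 ; 60 left.
P32 takes 4 to reach its cap of 4 ; 56 left.
P20: +16 to 16 (cap) ; 40 left.
P16: +17 to 17 (cap) ; 23 left.
P14 takes 11 to reach its cap of 11 ; 12 left.
Give P18 9 to hit its cap of 9 ; 3 left.
Give P24 3 to hit its cap of 3 ; 0 left.
Total = 28×14 + 8×9 + 16×17 + 13×11 + 20×16 + 26×4 + 6×3 = 1321.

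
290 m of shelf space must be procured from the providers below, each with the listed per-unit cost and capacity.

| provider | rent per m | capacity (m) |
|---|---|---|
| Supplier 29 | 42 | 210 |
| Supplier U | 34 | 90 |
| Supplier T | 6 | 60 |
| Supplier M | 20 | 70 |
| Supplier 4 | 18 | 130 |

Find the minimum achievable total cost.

Cheapest first:
Supplier T at 6: take all 60 m → 230 still needed.
Supplier 4 (18): use full 130 → 100 m to go.
Take 70 from Supplier M at 20 → need 30 more.
Supplier U at 34: take 30 of its 90 → requirement met.
Supplier 29: unused.
Cost = 60×6 + 130×18 + 70×20 + 30×34 = 5120.

5120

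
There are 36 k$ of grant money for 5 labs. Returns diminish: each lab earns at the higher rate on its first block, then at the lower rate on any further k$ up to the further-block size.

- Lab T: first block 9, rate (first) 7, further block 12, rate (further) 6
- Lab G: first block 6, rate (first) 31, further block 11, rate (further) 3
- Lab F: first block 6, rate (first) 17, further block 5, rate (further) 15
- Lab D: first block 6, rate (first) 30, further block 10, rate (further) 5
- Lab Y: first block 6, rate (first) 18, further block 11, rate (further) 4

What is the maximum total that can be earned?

700

Order all 10 blocks by rate: Lab G/tier1 31 > Lab D/tier1 30 > Lab Y/tier1 18 > Lab F/tier1 17 > Lab F/tier2 15 > Lab T/tier1 7 > Lab T/tier2 6 > Lab D/tier2 5 > Lab Y/tier2 4 > Lab G/tier2 3.
Fill Lab G tier1 block (6 at 31) ; 30 left.
Fill Lab D tier1 block (6 at 30) ; 24 left.
Lab Y/tier1 (18): +6 ; 18 left.
Fill Lab F tier1 block (6 at 17) ; 12 left.
Lab F/tier2 (15): +5 ; 7 left.
7 remain; put them into Lab T tier1 at 7.
Total = 31×6 + 30×6 + 18×6 + 17×6 + 15×5 + 7×7 = 700.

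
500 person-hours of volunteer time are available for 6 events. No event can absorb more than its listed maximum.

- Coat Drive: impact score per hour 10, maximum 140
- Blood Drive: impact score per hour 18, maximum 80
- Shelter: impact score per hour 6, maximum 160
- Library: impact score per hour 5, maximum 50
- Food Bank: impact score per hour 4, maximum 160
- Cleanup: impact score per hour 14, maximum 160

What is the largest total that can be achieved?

5800

Highest impact score per hour first: Blood Drive 18 > Cleanup 14 > Coat Drive 10 > Shelter 6 > Library 5 > Food Bank 4.
Blood Drive takes 80 to reach its cap of 80 — 420 left.
Cleanup: +160 to 160 (cap) — 260 left.
Coat Drive: +140 to 140 (cap) — 120 left.
Only 120 left; Shelter takes them to reach 120.
Total = 10×140 + 18×80 + 6×120 + 14×160 = 5800.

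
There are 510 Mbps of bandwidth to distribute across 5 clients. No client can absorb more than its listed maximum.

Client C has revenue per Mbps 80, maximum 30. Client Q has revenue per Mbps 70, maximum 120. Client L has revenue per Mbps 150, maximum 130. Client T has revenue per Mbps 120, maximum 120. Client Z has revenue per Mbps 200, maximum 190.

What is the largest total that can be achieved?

Highest revenue per Mbps first: Client Z 200 > Client L 150 > Client T 120 > Client C 80 > Client Q 70.
Client Z: +190 to 190 (cap) — 320 left.
Client L takes 130 to reach its cap of 130 — 190 left.
Give Client T 120 to hit its cap of 120 — 70 left.
Give Client C 30 to hit its cap of 30 — 40 left.
Client Q has room for 120 but only 40 remain, so it gets 40.
Total = 80×30 + 70×40 + 150×130 + 120×120 + 200×190 = 77100.

77100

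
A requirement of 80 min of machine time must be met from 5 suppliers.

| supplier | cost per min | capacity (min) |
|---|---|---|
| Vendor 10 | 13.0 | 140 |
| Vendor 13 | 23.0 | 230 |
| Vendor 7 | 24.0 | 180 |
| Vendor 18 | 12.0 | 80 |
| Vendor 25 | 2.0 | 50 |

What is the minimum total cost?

460

Fill from the cheapest supplier first.
Vendor 25 at 2.0: take all 50 min → 30 still needed.
Vendor 18 (12.0): take the remaining 30 → done.
Vendor 10, Vendor 13, Vendor 7: unused.
Cost = 50×2.0 + 30×12.0 = 460.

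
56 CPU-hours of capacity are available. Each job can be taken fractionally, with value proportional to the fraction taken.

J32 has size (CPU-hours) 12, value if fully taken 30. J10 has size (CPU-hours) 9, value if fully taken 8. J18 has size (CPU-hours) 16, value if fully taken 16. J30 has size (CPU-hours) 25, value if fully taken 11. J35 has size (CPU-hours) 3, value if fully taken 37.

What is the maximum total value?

98.04

Rank by value-to-size ratio: J35 37/3≈12.3, J32 30/12≈2.5, J18 16/16≈1, J10 8/9≈0.889, J30 11/25≈0.44.
J35: take in full, 3 CPU-hours for value 37 → 53 left.
All 12 CPU-hours of J32 fit (value 30) → 41 remain.
All 16 CPU-hours of J18 fit (value 16) → 25 remain.
All 9 CPU-hours of J10 fit (value 8) → 16 remain.
Fill the last 16 CPU-hours with part of J30: 16/25 of it earns 7.04.
Total value = 98.04.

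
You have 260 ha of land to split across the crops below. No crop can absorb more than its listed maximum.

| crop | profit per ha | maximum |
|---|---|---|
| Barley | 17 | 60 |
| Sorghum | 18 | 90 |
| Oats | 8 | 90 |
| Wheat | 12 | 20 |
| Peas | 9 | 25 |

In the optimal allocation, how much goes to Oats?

Rank by profit per ha: Sorghum 18 > Barley 17 > Wheat 12 > Peas 9 > Oats 8.
Sorghum takes 90 to reach its cap of 90 — 170 left.
Give Barley 60 to hit its cap of 60 — 110 left.
Give Wheat 20 to hit its cap of 20 — 90 left.
Peas: +25 to 25 (cap) — 65 left.
Oats has room for 90 but only 65 remain, so it gets 65.

65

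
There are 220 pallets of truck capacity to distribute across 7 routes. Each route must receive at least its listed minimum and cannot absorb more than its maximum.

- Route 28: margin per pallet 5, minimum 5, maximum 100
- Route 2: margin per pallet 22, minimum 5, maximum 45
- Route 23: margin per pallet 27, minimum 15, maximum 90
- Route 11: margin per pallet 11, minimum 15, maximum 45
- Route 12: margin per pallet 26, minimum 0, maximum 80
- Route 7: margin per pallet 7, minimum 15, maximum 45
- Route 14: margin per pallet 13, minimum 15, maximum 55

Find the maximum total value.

Meeting every minimum uses 5+5+15+15+0+15+15 = 70 pallets, leaving 150.
Highest margin per pallet first: Route 23 27 > Route 12 26 > Route 2 22 > Route 14 13 > Route 11 11 > Route 7 7 > Route 28 5.
Give Route 23 75 more to hit its cap of 90 → 75 left.
Only 75 left; Route 12 takes them to reach 75.
Total = 5×5 + 22×5 + 27×90 + 11×15 + 26×75 + 7×15 + 13×15 = 4980.

4980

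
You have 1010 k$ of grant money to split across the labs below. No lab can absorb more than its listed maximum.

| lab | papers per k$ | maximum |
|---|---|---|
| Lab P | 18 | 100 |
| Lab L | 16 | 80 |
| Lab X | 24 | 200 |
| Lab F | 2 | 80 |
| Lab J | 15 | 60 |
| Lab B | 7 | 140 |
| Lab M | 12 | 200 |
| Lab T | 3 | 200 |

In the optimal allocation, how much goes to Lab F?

Rank by papers per k$: Lab X 24 > Lab P 18 > Lab L 16 > Lab J 15 > Lab M 12 > Lab B 7 > Lab T 3 > Lab F 2.
Give Lab X 200 to hit its cap of 200 → 810 left.
Lab P: +100 to 100 (cap) → 710 left.
Lab L takes 80 to reach its cap of 80 → 630 left.
Lab J takes 60 to reach its cap of 60 → 570 left.
Lab M: +200 to 200 (cap) → 370 left.
Lab B: +140 to 140 (cap) → 230 left.
Lab T: +200 to 200 (cap) → 30 left.
Lab F: +30 (room for 80) → 30. Pool exhausted.

30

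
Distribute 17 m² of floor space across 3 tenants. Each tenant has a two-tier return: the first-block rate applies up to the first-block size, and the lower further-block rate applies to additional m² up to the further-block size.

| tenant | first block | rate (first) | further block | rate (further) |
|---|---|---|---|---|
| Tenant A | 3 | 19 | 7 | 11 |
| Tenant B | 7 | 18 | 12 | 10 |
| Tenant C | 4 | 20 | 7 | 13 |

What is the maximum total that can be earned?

302

Treat each block as its own option and order by rate: Tenant C/T1 20 > Tenant A/T1 19 > Tenant B/T1 18 > Tenant C/T2 13 > Tenant A/T2 11 > Tenant B/T2 10.
Fill Tenant C T1 block (4 at 20) — 13 left.
Tenant A/T1 (19): +3 — 10 left.
Tenant B T1 at 18: fill all 7 — 3 left.
Tenant C T2 at 13: only 3 left, fill 3.
Total = 20×4 + 19×3 + 18×7 + 13×3 = 302.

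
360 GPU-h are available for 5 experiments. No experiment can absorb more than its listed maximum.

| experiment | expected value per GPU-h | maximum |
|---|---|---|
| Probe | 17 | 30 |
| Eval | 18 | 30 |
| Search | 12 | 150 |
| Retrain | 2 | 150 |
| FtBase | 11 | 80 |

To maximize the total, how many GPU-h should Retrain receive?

70

Order the experiments by expected value per GPU-h: Eval 18 > Probe 17 > Search 12 > FtBase 11 > Retrain 2.
Eval: +30 to 30 (cap) → 330 left.
Probe takes 30 to reach its cap of 30 → 300 left.
Give Search 150 to hit its cap of 150 → 150 left.
FtBase: +80 to 80 (cap) → 70 left.
Retrain has room for 150 but only 70 remain, so it gets 70.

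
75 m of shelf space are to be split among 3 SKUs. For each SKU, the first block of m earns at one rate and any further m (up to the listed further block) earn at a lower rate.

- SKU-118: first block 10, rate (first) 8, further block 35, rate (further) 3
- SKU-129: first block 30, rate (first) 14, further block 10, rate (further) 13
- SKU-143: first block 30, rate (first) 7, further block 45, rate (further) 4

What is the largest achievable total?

805

Order all 6 blocks by rate: SKU-129/first 14 > SKU-129/second 13 > SKU-118/first 8 > SKU-143/first 7 > SKU-143/second 4 > SKU-118/second 3.
Fill SKU-129 first block (30 at 14) ; 45 left.
SKU-129/second (13): +10 ; 35 left.
SKU-118/first (8): +10 ; 25 left.
25 remain; put them into SKU-143 first at 7.
Total = 14×30 + 13×10 + 8×10 + 7×25 = 805.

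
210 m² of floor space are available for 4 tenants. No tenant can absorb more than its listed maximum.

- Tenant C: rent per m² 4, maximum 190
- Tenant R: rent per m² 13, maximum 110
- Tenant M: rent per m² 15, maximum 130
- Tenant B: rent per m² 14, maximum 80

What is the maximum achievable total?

3070

Highest rent per m² first: Tenant M 15 > Tenant B 14 > Tenant R 13 > Tenant C 4.
Tenant M takes 130 to reach its cap of 130 — 80 left.
Give Tenant B 80 to hit its cap of 80 — 0 left.
Total = 15×130 + 14×80 = 3070.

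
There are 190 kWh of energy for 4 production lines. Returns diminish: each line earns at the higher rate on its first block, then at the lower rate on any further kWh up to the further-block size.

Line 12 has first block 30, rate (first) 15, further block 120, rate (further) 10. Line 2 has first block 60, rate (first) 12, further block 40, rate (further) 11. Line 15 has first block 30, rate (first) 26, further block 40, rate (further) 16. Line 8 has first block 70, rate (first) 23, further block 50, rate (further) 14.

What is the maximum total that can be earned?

3760

Rank every tier by rate: Line 15/first 26 > Line 8/first 23 > Line 15/second 16 > Line 12/first 15 > Line 8/second 14 > Line 2/first 12 > Line 2/second 11 > Line 12/second 10.
Fill Line 15 first block (30 at 26) — 160 left.
Line 8/first (23): +70 — 90 left.
Line 15 second at 16: fill all 40 — 50 left.
Line 12 first at 15: fill all 30 — 20 left.
20 remain; put them into Line 8 second at 14.
Total = 26×30 + 23×70 + 16×40 + 15×30 + 14×20 = 3760.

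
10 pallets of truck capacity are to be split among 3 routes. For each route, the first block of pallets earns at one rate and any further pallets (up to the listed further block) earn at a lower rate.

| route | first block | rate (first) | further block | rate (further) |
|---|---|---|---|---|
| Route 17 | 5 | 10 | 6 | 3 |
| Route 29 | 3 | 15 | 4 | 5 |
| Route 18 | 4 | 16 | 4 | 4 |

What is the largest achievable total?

139

Rank every tier by rate: Route 18/first 16 > Route 29/first 15 > Route 17/first 10 > Route 29/second 5 > Route 18/second 4 > Route 17/second 3.
Fill Route 18 first block (4 at 16) → 6 left.
Route 29/first (15): +3 → 3 left.
Route 17 first at 10: only 3 left, fill 3.
Total = 16×4 + 15×3 + 10×3 = 139.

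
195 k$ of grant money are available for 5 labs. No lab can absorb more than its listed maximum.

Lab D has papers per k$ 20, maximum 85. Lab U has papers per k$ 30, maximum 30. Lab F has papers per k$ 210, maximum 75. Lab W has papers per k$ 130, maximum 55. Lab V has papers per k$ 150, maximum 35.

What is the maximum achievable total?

29050

Highest papers per k$ first: Lab F 210 > Lab V 150 > Lab W 130 > Lab U 30 > Lab D 20.
Lab F: +75 to 75 (cap) ; 120 left.
Lab V takes 35 to reach its cap of 35 ; 85 left.
Give Lab W 55 to hit its cap of 55 ; 30 left.
Give Lab U 30 to hit its cap of 30 ; 0 left.
Total = 30×30 + 210×75 + 130×55 + 150×35 = 29050.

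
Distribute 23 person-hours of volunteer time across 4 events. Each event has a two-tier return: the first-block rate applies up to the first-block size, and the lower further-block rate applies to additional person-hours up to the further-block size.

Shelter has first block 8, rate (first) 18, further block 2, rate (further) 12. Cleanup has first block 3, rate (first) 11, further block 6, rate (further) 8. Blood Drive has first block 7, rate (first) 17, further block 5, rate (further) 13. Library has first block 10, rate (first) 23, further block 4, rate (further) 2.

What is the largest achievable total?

459

Order all 8 blocks by rate: Library/first 23 > Shelter/first 18 > Blood Drive/first 17 > Blood Drive/second 13 > Shelter/second 12 > Cleanup/first 11 > Cleanup/second 8 > Library/second 2.
Fill Library first block (10 at 23) — 13 left.
Fill Shelter first block (8 at 18) — 5 left.
Blood Drive first at 17: only 5 left, fill 5.
Total = 23×10 + 18×8 + 17×5 = 459.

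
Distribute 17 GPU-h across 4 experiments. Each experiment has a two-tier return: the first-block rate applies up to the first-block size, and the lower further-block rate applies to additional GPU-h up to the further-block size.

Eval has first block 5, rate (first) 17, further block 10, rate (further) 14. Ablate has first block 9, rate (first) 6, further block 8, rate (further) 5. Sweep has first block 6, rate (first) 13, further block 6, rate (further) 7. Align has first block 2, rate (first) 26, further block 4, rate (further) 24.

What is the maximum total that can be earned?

Order all 8 blocks by rate: Align/first 26 > Align/second 24 > Eval/first 17 > Eval/second 14 > Sweep/first 13 > Sweep/second 7 > Ablate/first 6 > Ablate/second 5.
Align first at 26: fill all 2 — 15 left.
Align/second (24): +4 — 11 left.
Eval first at 17: fill all 5 — 6 left.
Eval/second: +6 of 10 at 14; pool empty.
Total = 26×2 + 24×4 + 17×5 + 14×6 = 317.

317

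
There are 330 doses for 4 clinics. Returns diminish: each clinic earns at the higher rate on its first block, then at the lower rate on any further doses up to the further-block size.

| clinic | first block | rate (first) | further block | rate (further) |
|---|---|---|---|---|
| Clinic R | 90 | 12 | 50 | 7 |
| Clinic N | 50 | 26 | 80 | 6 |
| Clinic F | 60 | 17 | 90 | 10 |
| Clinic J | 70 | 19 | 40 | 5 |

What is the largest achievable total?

Rank every tier by rate: Clinic N/tier1 26 > Clinic J/tier1 19 > Clinic F/tier1 17 > Clinic R/tier1 12 > Clinic F/tier2 10 > Clinic R/tier2 7 > Clinic N/tier2 6 > Clinic J/tier2 5.
Clinic N tier1 at 26: fill all 50 ; 280 left.
Clinic J/tier1 (19): +70 ; 210 left.
Clinic F/tier1 (17): +60 ; 150 left.
Clinic R tier1 at 12: fill all 90 ; 60 left.
60 remain; put them into Clinic F tier2 at 10.
Total = 26×50 + 19×70 + 17×60 + 12×90 + 10×60 = 5330.

5330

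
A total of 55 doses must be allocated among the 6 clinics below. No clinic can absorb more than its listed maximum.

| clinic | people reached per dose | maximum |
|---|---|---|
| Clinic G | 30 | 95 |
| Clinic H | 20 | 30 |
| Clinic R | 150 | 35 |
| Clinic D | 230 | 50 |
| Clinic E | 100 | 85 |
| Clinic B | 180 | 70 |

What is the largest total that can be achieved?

12400

Highest people reached per dose first: Clinic D 230 > Clinic B 180 > Clinic R 150 > Clinic E 100 > Clinic G 30 > Clinic H 20.
Clinic D: +50 to 50 (cap) — 5 left.
Clinic B has room for 70 but only 5 remain, so it gets 5.
Total = 230×50 + 180×5 = 12400.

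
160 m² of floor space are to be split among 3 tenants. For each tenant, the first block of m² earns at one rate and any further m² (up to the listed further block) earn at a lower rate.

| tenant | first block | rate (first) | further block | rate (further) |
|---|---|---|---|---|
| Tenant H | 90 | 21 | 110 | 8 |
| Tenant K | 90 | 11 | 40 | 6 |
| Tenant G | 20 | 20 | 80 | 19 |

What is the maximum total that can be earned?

3240

Treat each block as its own option and order by rate: Tenant H/first 21 > Tenant G/first 20 > Tenant G/second 19 > Tenant K/first 11 > Tenant H/second 8 > Tenant K/second 6.
Tenant H first at 21: fill all 90 ; 70 left.
Tenant G/first (20): +20 ; 50 left.
Tenant G/second: +50 of 80 at 19; pool empty.
Total = 21×90 + 20×20 + 19×50 = 3240.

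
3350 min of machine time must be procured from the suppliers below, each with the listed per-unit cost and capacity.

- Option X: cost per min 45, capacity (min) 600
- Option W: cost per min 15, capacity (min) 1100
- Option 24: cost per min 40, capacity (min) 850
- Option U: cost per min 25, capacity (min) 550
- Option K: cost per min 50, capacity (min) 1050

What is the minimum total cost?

Use suppliers in increasing cost order.
Option W (15): use full 1100 — 2250 min to go.
Option U at 25: take all 550 min — 1700 still needed.
Take 850 from Option 24 at 40 — need 850 more.
Option X (45): use full 600 — 250 min to go.
Option K at 50: take 250 of its 1050 — requirement met.
Cost = 1100×15 + 550×25 + 850×40 + 600×45 + 250×50 = 103750.

103750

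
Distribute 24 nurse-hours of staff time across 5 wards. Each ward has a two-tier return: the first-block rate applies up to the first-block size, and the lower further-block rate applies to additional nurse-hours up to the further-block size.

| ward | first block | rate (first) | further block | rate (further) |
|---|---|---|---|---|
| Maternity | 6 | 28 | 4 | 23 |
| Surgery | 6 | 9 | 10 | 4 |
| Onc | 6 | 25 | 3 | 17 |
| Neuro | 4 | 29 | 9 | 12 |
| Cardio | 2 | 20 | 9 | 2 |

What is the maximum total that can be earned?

Treat each block as its own option and order by rate: Neuro/first 29 > Maternity/first 28 > Onc/first 25 > Maternity/second 23 > Cardio/first 20 > Onc/second 17 > Neuro/second 12 > Surgery/first 9 > Surgery/second 4 > Cardio/second 2.
Fill Neuro first block (4 at 29) — 20 left.
Fill Maternity first block (6 at 28) — 14 left.
Onc first at 25: fill all 6 — 8 left.
Maternity/second (23): +4 — 4 left.
Cardio/first (20): +2 — 2 left.
2 remain; put them into Onc second at 17.
Total = 29×4 + 28×6 + 25×6 + 23×4 + 20×2 + 17×2 = 600.

600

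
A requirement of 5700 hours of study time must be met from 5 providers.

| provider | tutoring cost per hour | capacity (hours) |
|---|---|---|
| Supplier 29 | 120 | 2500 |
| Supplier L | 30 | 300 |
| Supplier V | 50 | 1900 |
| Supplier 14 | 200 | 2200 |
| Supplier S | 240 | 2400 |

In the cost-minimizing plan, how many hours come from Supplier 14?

1000

Fill from the cheapest provider first.
Supplier L at 30: take all 300 hours ; 5400 still needed.
Take 1900 from Supplier V at 50 ; need 3500 more.
Supplier 29 at 120: take all 2500 hours ; 1000 still needed.
Supplier 14 (200): take the remaining 1000 ; done.
Supplier S: unused.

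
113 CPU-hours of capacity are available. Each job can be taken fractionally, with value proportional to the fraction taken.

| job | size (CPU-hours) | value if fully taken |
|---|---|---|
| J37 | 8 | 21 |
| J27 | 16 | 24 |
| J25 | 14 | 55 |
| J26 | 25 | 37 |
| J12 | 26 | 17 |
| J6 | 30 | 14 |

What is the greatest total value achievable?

Rank by value-to-size ratio: J25 55/14≈3.93, J37 21/8≈2.62, J27 24/16≈1.5, J26 37/25≈1.48, J12 17/26≈0.654, J6 14/30≈0.467.
Take all of J25 (14 CPU-hours, value 55) — 99 CPU-hours left.
All 8 CPU-hours of J37 fit (value 21) — 91 remain.
All 16 CPU-hours of J27 fit (value 24) — 75 remain.
All 25 CPU-hours of J26 fit (value 37) — 50 remain.
All 26 CPU-hours of J12 fit (value 17) — 24 remain.
Only 24 CPU-hours remain; take 24/30 of J6 for value 14×24/30 = 11.2.
Total value = 165.2.

165.2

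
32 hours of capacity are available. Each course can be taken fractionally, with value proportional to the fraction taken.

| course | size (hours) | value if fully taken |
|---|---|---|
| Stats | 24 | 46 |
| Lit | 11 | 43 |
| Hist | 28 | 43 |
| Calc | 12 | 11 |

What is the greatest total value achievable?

Best value per unit of size first: Lit 43/11≈3.91, Stats 46/24≈1.92, Hist 43/28≈1.54, Calc 11/12≈0.917.
All 11 hours of Lit fit (value 43) — 21 remain.
Only 21 hours remain; take 21/24 of Stats for value 46×21/24 = 40.25.
Total value = 83.25.

83.25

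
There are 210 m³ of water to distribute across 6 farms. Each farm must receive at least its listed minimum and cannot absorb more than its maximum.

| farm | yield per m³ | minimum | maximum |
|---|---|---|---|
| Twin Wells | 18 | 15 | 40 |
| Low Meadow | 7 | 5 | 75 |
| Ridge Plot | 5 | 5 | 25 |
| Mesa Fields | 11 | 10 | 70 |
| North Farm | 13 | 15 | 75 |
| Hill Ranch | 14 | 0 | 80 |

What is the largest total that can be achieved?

Meeting every minimum uses 15+5+5+10+15+0 = 50 m³, leaving 160.
Rank by yield per m³: Twin Wells 18 > Hill Ranch 14 > North Farm 13 > Mesa Fields 11 > Low Meadow 7 > Ridge Plot 5.
Twin Wells: +25 to 40 (cap) — 135 left.
Give Hill Ranch 80 more to hit its cap of 80 — 55 left.
North Farm: +55 (room for 60) → 70. Pool exhausted.
Total = 18×40 + 7×5 + 5×5 + 11×10 + 13×70 + 14×80 = 2920.

2920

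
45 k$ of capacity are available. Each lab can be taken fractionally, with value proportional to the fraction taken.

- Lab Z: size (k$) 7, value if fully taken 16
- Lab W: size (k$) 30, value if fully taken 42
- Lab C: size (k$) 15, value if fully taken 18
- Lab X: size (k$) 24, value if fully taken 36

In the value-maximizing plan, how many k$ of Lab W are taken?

Sort by value density: Lab Z 16/7≈2.29, Lab X 36/24≈1.5, Lab W 42/30≈1.4, Lab C 18/15≈1.2.
All 7 k$ of Lab Z fit (value 16) → 38 remain.
Lab X: take in full, 24 k$ for value 36 → 14 left.
Fill the last 14 k$ with part of Lab W: 14/30 of it earns 19.6.

14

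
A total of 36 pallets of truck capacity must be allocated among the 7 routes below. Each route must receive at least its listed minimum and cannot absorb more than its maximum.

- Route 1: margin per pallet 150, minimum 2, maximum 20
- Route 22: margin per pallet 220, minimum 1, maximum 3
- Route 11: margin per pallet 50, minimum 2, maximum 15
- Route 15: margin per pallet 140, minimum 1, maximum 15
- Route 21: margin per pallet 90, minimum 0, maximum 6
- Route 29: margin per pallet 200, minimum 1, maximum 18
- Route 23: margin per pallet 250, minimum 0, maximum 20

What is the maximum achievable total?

Meeting every minimum uses 2+1+2+1+0+1+0 = 7 pallets, leaving 29.
Rank by margin per pallet: Route 23 250 > Route 22 220 > Route 29 200 > Route 1 150 > Route 15 140 > Route 21 90 > Route 11 50.
Route 23: +20 to 20 (cap) — 9 left.
Route 22 takes 2 more to reach its cap of 3 — 7 left.
Only 7 left; Route 29 takes them to reach 8.
Total = 150×2 + 220×3 + 50×2 + 140×1 + 200×8 + 250×20 = 7800.

7800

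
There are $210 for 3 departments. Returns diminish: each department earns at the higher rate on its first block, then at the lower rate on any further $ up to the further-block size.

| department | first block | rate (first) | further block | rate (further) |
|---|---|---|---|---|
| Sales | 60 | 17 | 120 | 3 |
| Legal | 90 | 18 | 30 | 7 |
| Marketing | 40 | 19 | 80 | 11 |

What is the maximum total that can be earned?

3620

Treat each block as its own option and order by rate: Marketing/first 19 > Legal/first 18 > Sales/first 17 > Marketing/second 11 > Legal/second 7 > Sales/second 3.
Marketing first at 19: fill all 40 → 170 left.
Legal first at 18: fill all 90 → 80 left.
Sales/first (17): +60 → 20 left.
Marketing second at 11: only 20 left, fill 20.
Total = 19×40 + 18×90 + 17×60 + 11×20 = 3620.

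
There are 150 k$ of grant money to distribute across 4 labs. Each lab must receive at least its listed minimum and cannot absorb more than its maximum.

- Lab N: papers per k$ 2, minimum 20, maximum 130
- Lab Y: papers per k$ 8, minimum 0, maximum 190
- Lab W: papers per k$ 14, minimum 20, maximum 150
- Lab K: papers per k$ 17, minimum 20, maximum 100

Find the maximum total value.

2160

Meeting every minimum uses 20+0+20+20 = 60 k$, leaving 90.
Rank by papers per k$: Lab K 17 > Lab W 14 > Lab Y 8 > Lab N 2.
Give Lab K 80 more to hit its cap of 100 → 10 left.
Lab W: +10 (room for 130) → 30. Pool exhausted.
Total = 2×20 + 14×30 + 17×100 = 2160.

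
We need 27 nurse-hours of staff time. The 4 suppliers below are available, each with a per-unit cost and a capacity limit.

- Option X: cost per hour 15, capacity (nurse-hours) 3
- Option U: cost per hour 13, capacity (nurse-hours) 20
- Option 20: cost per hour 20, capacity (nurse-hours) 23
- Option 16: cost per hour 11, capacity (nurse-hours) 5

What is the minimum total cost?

345

Use suppliers in increasing cost order.
Option 16 (11): use full 5 ; 22 nurse-hours to go.
Option U (13): use full 20 ; 2 nurse-hours to go.
Option X at 15: take 2 of its 3 ; requirement met.
Option 20: unused.
Cost = 5×11 + 20×13 + 2×15 = 345.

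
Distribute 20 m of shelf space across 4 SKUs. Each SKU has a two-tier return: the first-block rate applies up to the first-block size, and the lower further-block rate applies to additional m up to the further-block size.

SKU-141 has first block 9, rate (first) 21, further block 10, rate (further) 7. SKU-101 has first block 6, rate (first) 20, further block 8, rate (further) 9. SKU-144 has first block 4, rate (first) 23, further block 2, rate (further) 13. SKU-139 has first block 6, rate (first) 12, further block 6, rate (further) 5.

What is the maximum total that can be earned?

414

Order all 8 blocks by rate: SKU-144/first 23 > SKU-141/first 21 > SKU-101/first 20 > SKU-144/second 13 > SKU-139/first 12 > SKU-101/second 9 > SKU-141/second 7 > SKU-139/second 5.
SKU-144/first (23): +4 — 16 left.
Fill SKU-141 first block (9 at 21) — 7 left.
Fill SKU-101 first block (6 at 20) — 1 left.
SKU-144/second: +1 of 2 at 13; pool empty.
Total = 23×4 + 21×9 + 20×6 + 13×1 = 414.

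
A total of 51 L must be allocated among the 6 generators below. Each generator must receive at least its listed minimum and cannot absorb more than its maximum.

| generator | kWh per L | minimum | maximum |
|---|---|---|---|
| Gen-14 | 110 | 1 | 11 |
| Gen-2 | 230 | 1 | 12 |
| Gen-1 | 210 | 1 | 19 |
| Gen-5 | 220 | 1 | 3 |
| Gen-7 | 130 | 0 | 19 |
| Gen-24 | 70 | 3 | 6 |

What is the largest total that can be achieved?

Meeting every minimum uses 1+1+1+1+0+3 = 7 L, leaving 44.
Rank by kWh per L: Gen-2 230 > Gen-5 220 > Gen-1 210 > Gen-7 130 > Gen-14 110 > Gen-24 70.
Gen-2 takes 11 more to reach its cap of 12 ; 33 left.
Gen-5 takes 2 more to reach its cap of 3 ; 31 left.
Give Gen-1 18 more to hit its cap of 19 ; 13 left.
Gen-7 has room for 19 more but only 13 remain, so it gets 13.
Total = 110×1 + 230×12 + 210×19 + 220×3 + 130×13 + 70×3 = 9420.

9420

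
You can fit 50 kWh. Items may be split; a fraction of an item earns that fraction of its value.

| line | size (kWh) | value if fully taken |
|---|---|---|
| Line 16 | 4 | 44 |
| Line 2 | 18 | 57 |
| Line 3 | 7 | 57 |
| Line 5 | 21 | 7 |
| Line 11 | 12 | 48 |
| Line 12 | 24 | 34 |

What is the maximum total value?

218.75

Sort by value density: Line 16 44/4≈11, Line 3 57/7≈8.14, Line 11 48/12≈4, Line 2 57/18≈3.17, Line 12 34/24≈1.42, Line 5 7/21≈0.333.
Take all of Line 16 (4 kWh, value 44) → 46 kWh left.
Line 3: take in full, 7 kWh for value 57 → 39 left.
Line 11: take in full, 12 kWh for value 48 → 27 left.
Line 2: take in full, 18 kWh for value 57 → 9 left.
Only 9 kWh remain; take 9/24 of Line 12 for value 34×9/24 = 12.75.
Total value = 218.75.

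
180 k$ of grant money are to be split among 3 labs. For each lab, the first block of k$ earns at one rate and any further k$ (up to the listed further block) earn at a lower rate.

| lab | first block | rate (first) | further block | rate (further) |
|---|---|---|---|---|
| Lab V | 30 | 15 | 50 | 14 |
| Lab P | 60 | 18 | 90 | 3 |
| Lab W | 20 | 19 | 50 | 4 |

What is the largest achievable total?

Treat each block as its own option and order by rate: Lab W/first 19 > Lab P/first 18 > Lab V/first 15 > Lab V/second 14 > Lab W/second 4 > Lab P/second 3.
Lab W/first (19): +20 ; 160 left.
Lab P first at 18: fill all 60 ; 100 left.
Lab V first at 15: fill all 30 ; 70 left.
Lab V second at 14: fill all 50 ; 20 left.
20 remain; put them into Lab W second at 4.
Total = 19×20 + 18×60 + 15×30 + 14×50 + 4×20 = 2690.

2690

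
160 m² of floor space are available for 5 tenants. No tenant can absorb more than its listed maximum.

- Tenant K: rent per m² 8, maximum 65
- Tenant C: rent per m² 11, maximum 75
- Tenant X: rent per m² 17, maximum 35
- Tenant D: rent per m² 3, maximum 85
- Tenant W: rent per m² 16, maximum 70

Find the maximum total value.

2320

Highest rent per m² first: Tenant X 17 > Tenant W 16 > Tenant C 11 > Tenant K 8 > Tenant D 3.
Tenant X: +35 to 35 (cap) → 125 left.
Tenant W: +70 to 70 (cap) → 55 left.
Tenant C: +55 (room for 75) → 55. Pool exhausted.
Total = 11×55 + 17×35 + 16×70 = 2320.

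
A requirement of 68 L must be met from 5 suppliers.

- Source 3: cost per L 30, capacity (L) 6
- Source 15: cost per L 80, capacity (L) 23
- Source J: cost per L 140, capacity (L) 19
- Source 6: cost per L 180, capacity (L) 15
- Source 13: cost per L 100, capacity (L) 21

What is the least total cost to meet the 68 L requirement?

6640

Cheapest first:
Source 3 (30): use full 6 ; 62 L to go.
Source 15 at 80: take all 23 L ; 39 still needed.
Take 21 from Source 13 at 100 ; need 18 more.
Take 18 from Source J at 140 to finish.
Source 6: unused.
Cost = 6×30 + 23×80 + 21×100 + 18×140 = 6640.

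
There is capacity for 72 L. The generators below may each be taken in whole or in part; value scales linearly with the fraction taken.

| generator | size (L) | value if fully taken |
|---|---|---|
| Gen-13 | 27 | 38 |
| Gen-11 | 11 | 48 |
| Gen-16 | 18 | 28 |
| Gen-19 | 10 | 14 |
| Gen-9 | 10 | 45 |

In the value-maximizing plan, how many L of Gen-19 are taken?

Best value per unit of size first: Gen-9 45/10≈4.5, Gen-11 48/11≈4.36, Gen-16 28/18≈1.56, Gen-13 38/27≈1.41, Gen-19 14/10≈1.4.
Gen-9: take in full, 10 L for value 45 — 62 left.
Gen-11: take in full, 11 L for value 48 — 51 left.
Take all of Gen-16 (18 L, value 28) — 33 L left.
Take all of Gen-13 (27 L, value 38) — 6 L left.
Only 6 L remain; take 6/10 of Gen-19 for value 14×6/10 = 8.4.

6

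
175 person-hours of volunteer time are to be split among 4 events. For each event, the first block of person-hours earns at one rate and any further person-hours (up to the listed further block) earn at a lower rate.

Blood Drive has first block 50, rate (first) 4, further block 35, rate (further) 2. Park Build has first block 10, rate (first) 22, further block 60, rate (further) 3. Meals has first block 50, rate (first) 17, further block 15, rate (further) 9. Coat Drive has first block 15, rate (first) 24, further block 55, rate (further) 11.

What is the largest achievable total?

2290

Rank every tier by rate: Coat Drive/first 24 > Park Build/first 22 > Meals/first 17 > Coat Drive/second 11 > Meals/second 9 > Blood Drive/first 4 > Park Build/second 3 > Blood Drive/second 2.
Coat Drive first at 24: fill all 15 — 160 left.
Park Build/first (22): +10 — 150 left.
Meals/first (17): +50 — 100 left.
Coat Drive/second (11): +55 — 45 left.
Fill Meals second block (15 at 9) — 30 left.
Blood Drive/first: +30 of 50 at 4; pool empty.
Total = 24×15 + 22×10 + 17×50 + 11×55 + 9×15 + 4×30 = 2290.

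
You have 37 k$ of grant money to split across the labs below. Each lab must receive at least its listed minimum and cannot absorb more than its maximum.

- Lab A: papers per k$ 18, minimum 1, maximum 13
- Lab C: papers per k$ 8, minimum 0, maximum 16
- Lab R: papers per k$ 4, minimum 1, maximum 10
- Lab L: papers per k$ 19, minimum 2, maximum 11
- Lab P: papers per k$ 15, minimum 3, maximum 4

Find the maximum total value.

Meeting every minimum uses 1+0+1+2+3 = 7 k$, leaving 30.
Highest papers per k$ first: Lab L 19 > Lab A 18 > Lab P 15 > Lab C 8 > Lab R 4.
Lab L takes 9 more to reach its cap of 11 — 21 left.
Give Lab A 12 more to hit its cap of 13 — 9 left.
Give Lab P 1 more to hit its cap of 4 — 8 left.
Lab C has room for 16 more but only 8 remain, so it gets 8.
Total = 18×13 + 8×8 + 4×1 + 19×11 + 15×4 = 571.

571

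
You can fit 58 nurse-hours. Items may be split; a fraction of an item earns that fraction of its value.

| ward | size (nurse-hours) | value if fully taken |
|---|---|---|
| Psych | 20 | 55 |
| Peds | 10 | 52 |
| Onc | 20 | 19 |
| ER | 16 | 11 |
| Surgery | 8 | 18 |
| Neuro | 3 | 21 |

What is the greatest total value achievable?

Best value per unit of size first: Neuro 21/3≈7, Peds 52/10≈5.2, Psych 55/20≈2.75, Surgery 18/8≈2.25, Onc 19/20≈0.95, ER 11/16≈0.688.
Take all of Neuro (3 nurse-hours, value 21) ; 55 nurse-hours left.
Peds: take in full, 10 nurse-hours for value 52 ; 45 left.
Psych: take in full, 20 nurse-hours for value 55 ; 25 left.
All 8 nurse-hours of Surgery fit (value 18) ; 17 remain.
Fill the last 17 nurse-hours with part of Onc: 17/20 of it earns 16.15.
Total value = 162.15.

162.15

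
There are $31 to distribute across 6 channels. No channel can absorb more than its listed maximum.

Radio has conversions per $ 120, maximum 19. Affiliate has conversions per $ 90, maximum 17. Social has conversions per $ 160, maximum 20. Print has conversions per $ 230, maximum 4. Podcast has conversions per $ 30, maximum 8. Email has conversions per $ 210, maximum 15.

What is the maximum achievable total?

Rank by conversions per $: Print 230 > Email 210 > Social 160 > Radio 120 > Affiliate 90 > Podcast 30.
Print takes 4 to reach its cap of 4 → 27 left.
Email takes 15 to reach its cap of 15 → 12 left.
Only 12 left; Social takes them to reach 12.
Total = 160×12 + 230×4 + 210×15 = 5990.

5990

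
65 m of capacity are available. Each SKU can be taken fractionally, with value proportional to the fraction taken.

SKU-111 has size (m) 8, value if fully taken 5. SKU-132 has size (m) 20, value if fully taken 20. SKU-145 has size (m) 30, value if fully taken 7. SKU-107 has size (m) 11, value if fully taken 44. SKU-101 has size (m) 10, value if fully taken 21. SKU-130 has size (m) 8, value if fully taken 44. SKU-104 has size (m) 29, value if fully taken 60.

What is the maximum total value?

Best value per unit of size first: SKU-130 44/8≈5.5, SKU-107 44/11≈4, SKU-101 21/10≈2.1, SKU-104 60/29≈2.07, SKU-132 20/20≈1, SKU-111 5/8≈0.625, SKU-145 7/30≈0.233.
SKU-130: take in full, 8 m for value 44 — 57 left.
All 11 m of SKU-107 fit (value 44) — 46 remain.
SKU-101: take in full, 10 m for value 21 — 36 left.
SKU-104: take in full, 29 m for value 60 — 7 left.
Only 7 m remain; take 7/20 of SKU-132 for value 20×7/20 = 7.
Total value = 176.

176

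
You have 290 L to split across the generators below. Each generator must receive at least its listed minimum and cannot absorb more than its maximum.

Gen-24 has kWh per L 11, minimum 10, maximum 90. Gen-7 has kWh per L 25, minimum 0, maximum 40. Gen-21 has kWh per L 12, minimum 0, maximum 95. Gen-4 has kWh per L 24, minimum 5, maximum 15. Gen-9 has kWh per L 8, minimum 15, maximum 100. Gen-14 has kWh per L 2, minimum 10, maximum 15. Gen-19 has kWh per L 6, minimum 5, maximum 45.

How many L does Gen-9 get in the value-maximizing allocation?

35

Meeting every minimum uses 10+0+0+5+15+10+5 = 45 L, leaving 245.
Rank by kWh per L: Gen-7 25 > Gen-4 24 > Gen-21 12 > Gen-24 11 > Gen-9 8 > Gen-19 6 > Gen-14 2.
Give Gen-7 40 more to hit its cap of 40 → 205 left.
Gen-4: +10 to 15 (cap) → 195 left.
Gen-21: +95 to 95 (cap) → 100 left.
Gen-24: +80 to 90 (cap) → 20 left.
Gen-9: +20 (room for 85) → 35. Pool exhausted.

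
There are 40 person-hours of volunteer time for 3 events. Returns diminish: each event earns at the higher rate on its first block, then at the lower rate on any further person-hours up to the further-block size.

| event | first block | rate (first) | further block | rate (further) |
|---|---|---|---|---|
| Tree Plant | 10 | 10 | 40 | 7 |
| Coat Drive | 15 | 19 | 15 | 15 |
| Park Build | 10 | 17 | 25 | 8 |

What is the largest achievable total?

680

Treat each block as its own option and order by rate: Coat Drive/T1 19 > Park Build/T1 17 > Coat Drive/T2 15 > Tree Plant/T1 10 > Park Build/T2 8 > Tree Plant/T2 7.
Coat Drive/T1 (19): +15 — 25 left.
Park Build T1 at 17: fill all 10 — 15 left.
Coat Drive T2 at 15: fill all 15 — 0 left.
Total = 19×15 + 17×10 + 15×15 = 680.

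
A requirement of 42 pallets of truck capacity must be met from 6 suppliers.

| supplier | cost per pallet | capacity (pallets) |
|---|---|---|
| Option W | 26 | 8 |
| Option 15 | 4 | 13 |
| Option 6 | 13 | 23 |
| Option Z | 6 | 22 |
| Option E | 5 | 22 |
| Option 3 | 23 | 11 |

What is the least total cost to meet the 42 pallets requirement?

204

Fill from the cheapest supplier first.
Option 15 (4): use full 13 → 29 pallets to go.
Option E at 5: take all 22 pallets → 7 still needed.
Option Z at 6: take 7 of its 22 → requirement met.
Option 6, Option 3, Option W: unused.
Cost = 13×4 + 22×5 + 7×6 = 204.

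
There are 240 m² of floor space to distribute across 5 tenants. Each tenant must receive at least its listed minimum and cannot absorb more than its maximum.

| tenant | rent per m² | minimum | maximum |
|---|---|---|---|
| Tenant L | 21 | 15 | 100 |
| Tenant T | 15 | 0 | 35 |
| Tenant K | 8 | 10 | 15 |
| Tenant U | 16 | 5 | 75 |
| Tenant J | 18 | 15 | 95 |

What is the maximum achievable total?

4450

Meeting every minimum uses 15+0+10+5+15 = 45 m², leaving 195.
Rank by rent per m²: Tenant L 21 > Tenant J 18 > Tenant U 16 > Tenant T 15 > Tenant K 8.
Tenant L takes 85 more to reach its cap of 100 — 110 left.
Give Tenant J 80 more to hit its cap of 95 — 30 left.
Tenant U has room for 70 more but only 30 remain, so it gets 35.
Total = 21×100 + 8×10 + 16×35 + 18×95 = 4450.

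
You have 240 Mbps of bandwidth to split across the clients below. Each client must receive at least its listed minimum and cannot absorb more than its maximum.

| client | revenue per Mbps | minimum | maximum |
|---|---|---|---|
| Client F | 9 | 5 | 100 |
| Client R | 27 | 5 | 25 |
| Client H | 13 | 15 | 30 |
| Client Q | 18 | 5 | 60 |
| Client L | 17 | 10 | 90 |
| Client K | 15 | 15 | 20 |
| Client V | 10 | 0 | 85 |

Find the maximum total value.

4120

Meeting every minimum uses 5+5+15+5+10+15+0 = 55 Mbps, leaving 185.
Order the clients by revenue per Mbps: Client R 27 > Client Q 18 > Client L 17 > Client K 15 > Client H 13 > Client V 10 > Client F 9.
Give Client R 20 more to hit its cap of 25 → 165 left.
Client Q: +55 to 60 (cap) → 110 left.
Give Client L 80 more to hit its cap of 90 → 30 left.
Client K: +5 to 20 (cap) → 25 left.
Client H: +15 to 30 (cap) → 10 left.
Only 10 left; Client V takes them to reach 10.
Total = 9×5 + 27×25 + 13×30 + 18×60 + 17×90 + 15×20 + 10×10 = 4120.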